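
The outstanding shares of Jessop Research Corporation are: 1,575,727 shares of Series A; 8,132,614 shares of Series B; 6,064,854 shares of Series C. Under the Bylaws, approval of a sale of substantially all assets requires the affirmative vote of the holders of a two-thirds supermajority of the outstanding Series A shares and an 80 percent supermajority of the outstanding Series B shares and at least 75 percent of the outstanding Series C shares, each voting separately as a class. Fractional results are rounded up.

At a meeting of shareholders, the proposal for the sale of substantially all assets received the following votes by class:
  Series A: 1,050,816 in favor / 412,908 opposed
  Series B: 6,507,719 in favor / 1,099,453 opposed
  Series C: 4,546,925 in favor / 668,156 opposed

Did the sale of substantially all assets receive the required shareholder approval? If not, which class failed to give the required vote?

Not approved — the Series C shares did not give the required vote.

Series A: 2/3 of 1575727 = 1050484.67, rounded up to 1050485; 1,050,485 required, 1,050,816 in favor — approved.
Series B: 4/5 of 8132614 = 6506091.20, rounded up to 6506092; 6,506,092 required, 6,507,719 in favor — approved.
Series C: 3/4 of 6064854 = 4548640.50, rounded up to 4548641; 4,548,641 required, 4,546,925 in favor — not approved.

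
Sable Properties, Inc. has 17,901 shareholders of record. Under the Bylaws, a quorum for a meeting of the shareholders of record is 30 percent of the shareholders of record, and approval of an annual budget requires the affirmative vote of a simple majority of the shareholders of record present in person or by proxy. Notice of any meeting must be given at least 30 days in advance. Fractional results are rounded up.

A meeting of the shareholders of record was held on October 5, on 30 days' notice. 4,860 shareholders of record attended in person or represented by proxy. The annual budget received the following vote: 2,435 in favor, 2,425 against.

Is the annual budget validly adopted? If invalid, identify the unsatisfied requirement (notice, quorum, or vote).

Invalid — quorum requirement not satisfied.

Notice: 30 days given; 30 required. Satisfied.
Quorum: 30% of 17,901 = 5,370.30, rounded up to 5,371; 4,860 present. Not satisfied.
Vote: requires a majority of those present (4,860); a majority of 4860 is 2431, so 2,431 needed; 2,435 in favor. Satisfied.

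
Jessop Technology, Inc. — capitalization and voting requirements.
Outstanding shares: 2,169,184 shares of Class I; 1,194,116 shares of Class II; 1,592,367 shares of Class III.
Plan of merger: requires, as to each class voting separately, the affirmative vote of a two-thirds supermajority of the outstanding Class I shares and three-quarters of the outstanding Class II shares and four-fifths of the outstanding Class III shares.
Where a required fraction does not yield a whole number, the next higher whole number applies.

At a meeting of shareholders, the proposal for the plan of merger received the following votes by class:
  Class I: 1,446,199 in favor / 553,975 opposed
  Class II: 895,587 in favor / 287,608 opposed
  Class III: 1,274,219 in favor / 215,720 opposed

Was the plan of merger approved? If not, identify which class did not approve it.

Approved — every class gave the required vote.

Class I: 2/3 of 2169184 = 1446122.67, rounded up to 1446123; 1,446,123 required, 1,446,199 in favor — approved.
Class II: 3/4 of 1194116 = 895587; 895,587 required, 895,587 in favor — approved.
Class III: 4/5 of 1592367 = 1273893.60, rounded up to 1273894; 1,273,894 required, 1,274,219 in favor — approved.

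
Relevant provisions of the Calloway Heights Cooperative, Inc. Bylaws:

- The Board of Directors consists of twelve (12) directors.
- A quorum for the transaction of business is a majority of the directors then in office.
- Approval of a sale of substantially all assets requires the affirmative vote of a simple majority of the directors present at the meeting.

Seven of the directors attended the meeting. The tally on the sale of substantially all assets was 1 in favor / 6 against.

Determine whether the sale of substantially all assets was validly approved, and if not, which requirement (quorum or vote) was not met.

Quorum: 7 present; quorum is 7. Satisfied.
Vote: the sale of substantially all assets requires a majority of the directors present (7). A majority of 7 is 4, so 4 affirmative votes are needed; 1 voted in favor. Not satisfied.

Invalid — vote requirement not satisfied.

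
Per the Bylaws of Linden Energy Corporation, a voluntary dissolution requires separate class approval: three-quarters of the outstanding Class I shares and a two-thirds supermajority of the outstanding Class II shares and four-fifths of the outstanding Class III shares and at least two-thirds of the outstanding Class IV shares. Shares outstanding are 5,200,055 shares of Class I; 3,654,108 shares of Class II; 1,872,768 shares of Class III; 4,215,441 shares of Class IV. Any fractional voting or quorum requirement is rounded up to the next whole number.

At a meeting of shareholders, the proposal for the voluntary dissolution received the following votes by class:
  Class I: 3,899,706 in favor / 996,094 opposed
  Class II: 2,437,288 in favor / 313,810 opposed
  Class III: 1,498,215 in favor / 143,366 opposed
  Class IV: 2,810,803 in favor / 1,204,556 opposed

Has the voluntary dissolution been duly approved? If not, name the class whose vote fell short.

Not approved — the Class I shares did not give the required vote.

Class I: 3/4 of 5200055 = 3900041.25, rounded up to 3900042; 3,900,042 required, 3,899,706 in favor — not approved.
Class II: 2/3 of 3654108 = 2436072; 2,436,072 required, 2,437,288 in favor — approved.
Class III: 4/5 of 1872768 = 1498214.40, rounded up to 1498215; 1,498,215 required, 1,498,215 in favor — approved.
Class IV: 2/3 of 4215441 = 2810294; 2,810,294 required, 2,810,803 in favor — approved.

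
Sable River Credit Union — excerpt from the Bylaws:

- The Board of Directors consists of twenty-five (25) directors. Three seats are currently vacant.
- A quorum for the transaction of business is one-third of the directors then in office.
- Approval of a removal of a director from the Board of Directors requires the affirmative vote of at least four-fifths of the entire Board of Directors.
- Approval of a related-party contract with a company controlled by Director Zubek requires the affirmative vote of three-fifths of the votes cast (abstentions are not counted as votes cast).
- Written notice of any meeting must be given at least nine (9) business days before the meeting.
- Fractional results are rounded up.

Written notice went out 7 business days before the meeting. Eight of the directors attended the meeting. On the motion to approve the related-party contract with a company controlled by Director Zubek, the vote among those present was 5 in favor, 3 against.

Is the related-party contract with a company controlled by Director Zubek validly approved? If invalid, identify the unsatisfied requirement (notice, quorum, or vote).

Invalid — notice requirement not satisfied.

Notice: 7 business days given; 9 required (7 < 9). Not satisfied.
Quorum: 8 present; quorum is 8. Satisfied.
Vote: the related-party contract with a company controlled by Director Zubek requires three-fifths of the votes cast (8). 3/5 of 8 = 4.80, rounded up to 5, so 5 affirmative votes are needed; 5 voted in favor. Satisfied.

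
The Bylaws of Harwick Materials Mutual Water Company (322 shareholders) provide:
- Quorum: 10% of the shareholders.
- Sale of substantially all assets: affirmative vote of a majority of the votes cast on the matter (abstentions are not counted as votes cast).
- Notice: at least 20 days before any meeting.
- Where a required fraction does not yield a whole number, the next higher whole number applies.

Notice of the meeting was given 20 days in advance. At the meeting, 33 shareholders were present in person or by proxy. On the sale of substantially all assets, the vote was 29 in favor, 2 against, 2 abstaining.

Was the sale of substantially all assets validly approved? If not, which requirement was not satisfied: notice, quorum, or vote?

Notice: 20 days given; 20 required. Satisfied.
Quorum: 10% of 322 = 32.20, rounded up to 33; 33 present. Satisfied.
Vote: requires a majority of the votes cast (33 − 2 abstaining = 31); a majority of 31 is 16, so 16 needed; 29 in favor. Satisfied.

Valid — all requirements satisfied.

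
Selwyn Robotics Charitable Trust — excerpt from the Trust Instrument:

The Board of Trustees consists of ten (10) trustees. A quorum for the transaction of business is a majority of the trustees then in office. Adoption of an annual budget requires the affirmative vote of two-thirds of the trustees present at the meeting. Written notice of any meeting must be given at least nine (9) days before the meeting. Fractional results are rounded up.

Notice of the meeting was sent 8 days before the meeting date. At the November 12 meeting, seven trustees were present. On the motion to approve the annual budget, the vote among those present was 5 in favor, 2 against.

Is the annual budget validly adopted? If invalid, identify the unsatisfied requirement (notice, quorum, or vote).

Notice: 8 days given; 9 required (8 < 9). Not satisfied.
Quorum: 7 present; quorum is 6. Satisfied.
Vote: the annual budget requires two-thirds of the trustees present (7). 2/3 of 7 = 4.67, rounded up to 5, so 5 affirmative votes are needed; 5 voted in favor. Satisfied.

Invalid — notice requirement not satisfied.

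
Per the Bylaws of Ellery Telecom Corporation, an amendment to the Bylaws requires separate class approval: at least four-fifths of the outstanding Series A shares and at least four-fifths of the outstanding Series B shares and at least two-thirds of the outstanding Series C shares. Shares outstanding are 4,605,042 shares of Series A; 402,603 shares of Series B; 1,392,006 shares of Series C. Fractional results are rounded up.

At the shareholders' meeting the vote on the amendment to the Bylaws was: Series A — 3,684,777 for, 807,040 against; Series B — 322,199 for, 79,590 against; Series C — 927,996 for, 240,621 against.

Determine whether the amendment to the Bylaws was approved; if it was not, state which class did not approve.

Series A: 4/5 of 4605042 = 3684033.60, rounded up to 3684034; 3,684,034 required, 3,684,777 in favor — approved.
Series B: 4/5 of 402603 = 322082.40, rounded up to 322083; 322,083 required, 322,199 in favor — approved.
Series C: 2/3 of 1392006 = 928004; 928,004 required, 927,996 in favor — not approved.

Not approved — the Series C shares did not give the required vote.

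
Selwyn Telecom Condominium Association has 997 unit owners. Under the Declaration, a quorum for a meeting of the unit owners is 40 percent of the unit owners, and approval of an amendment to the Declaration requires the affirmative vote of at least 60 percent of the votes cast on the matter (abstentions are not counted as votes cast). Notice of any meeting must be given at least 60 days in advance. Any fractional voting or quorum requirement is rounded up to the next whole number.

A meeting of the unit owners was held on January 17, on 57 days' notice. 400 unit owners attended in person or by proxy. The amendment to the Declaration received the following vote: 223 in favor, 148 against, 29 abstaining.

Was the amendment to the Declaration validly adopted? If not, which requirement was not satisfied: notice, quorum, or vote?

Invalid — notice requirement not satisfied.

Notice: 57 days given; 60 required. Not satisfied.
Quorum: 40% of 997 = 398.80, rounded up to 399; 400 present. Satisfied.
Vote: requires three-fifths of the votes cast (400 − 29 abstaining = 371); 3/5 of 371 = 222.60, rounded up to 223, so 223 needed; 223 in favor. Satisfied.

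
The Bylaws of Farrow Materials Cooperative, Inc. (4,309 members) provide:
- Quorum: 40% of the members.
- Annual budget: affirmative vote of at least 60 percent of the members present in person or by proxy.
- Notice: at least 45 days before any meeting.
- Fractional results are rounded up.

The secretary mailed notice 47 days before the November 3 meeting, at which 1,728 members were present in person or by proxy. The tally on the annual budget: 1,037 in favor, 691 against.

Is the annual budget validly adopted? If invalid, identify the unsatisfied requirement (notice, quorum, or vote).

Valid — all requirements satisfied.

Notice: 47 days given; 45 required. Satisfied.
Quorum: 40% of 4,309 = 1,723.60, rounded up to 1,724; 1,728 present. Satisfied.
Vote: requires three-fifths of those present (1,728); 3/5 of 1728 = 1036.80, rounded up to 1037, so 1,037 needed; 1,037 in favor. Satisfied.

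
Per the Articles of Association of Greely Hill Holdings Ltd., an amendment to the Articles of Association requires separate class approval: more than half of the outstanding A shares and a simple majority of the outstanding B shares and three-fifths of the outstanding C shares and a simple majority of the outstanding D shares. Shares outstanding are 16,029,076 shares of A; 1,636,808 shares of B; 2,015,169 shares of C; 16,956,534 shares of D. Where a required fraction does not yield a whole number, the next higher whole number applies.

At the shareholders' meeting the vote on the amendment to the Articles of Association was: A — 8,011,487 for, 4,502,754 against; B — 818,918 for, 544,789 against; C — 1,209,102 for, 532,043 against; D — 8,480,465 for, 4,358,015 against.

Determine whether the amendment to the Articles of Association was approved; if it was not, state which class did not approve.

Not approved — the A shares did not give the required vote.

A: a majority of 16029076 is 8014539; 8,014,539 required, 8,011,487 in favor — not approved.
B: a majority of 1636808 is 818405; 818,405 required, 818,918 in favor — approved.
C: 3/5 of 2015169 = 1209101.40, rounded up to 1209102; 1,209,102 required, 1,209,102 in favor — approved.
D: a majority of 16956534 is 8478268; 8,478,268 required, 8,480,465 in favor — approved.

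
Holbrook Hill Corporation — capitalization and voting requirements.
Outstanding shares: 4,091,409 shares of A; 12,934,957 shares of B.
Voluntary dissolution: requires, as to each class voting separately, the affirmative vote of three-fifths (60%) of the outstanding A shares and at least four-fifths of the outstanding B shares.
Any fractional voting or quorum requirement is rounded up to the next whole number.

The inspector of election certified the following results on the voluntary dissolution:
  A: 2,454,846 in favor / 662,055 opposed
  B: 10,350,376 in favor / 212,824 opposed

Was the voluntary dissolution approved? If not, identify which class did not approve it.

A: 3/5 of 4091409 = 2454845.40, rounded up to 2454846; 2,454,846 required, 2,454,846 in favor — approved.
B: 4/5 of 12934957 = 10347965.60, rounded up to 10347966; 10,347,966 required, 10,350,376 in favor — approved.

Approved — every class gave the required vote.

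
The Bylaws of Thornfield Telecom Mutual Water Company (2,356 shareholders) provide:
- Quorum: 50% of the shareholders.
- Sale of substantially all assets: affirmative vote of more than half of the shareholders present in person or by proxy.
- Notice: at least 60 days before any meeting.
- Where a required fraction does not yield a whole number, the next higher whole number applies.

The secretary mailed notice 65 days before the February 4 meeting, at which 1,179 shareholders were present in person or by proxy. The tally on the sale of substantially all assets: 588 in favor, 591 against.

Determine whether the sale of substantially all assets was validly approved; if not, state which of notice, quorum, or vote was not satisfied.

Invalid — vote requirement not satisfied.

Notice: 65 days given; 60 required. Satisfied.
Quorum: 50% of 2,356 = 1,178; 1,179 present. Satisfied.
Vote: requires a majority of those present (1,179); a majority of 1179 is 590, so 590 needed; 588 in favor. Not satisfied.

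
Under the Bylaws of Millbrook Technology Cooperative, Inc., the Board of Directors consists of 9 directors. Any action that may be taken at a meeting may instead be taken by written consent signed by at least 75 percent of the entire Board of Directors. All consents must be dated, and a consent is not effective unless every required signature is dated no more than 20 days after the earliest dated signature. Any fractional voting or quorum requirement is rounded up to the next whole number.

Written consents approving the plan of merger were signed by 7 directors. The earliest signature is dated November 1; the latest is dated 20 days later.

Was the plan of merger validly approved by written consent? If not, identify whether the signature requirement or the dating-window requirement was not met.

Signatures required: at least 75 percent of 9 — 3/4 of 9 = 6.75, rounded up to 7, so 7 needed; 7 signed. Sufficient.
Dating window: the latest signature is 20 days after the earliest; the limit is 20 days. Within the window.

Effective — both the signature and dating-window requirements are satisfied.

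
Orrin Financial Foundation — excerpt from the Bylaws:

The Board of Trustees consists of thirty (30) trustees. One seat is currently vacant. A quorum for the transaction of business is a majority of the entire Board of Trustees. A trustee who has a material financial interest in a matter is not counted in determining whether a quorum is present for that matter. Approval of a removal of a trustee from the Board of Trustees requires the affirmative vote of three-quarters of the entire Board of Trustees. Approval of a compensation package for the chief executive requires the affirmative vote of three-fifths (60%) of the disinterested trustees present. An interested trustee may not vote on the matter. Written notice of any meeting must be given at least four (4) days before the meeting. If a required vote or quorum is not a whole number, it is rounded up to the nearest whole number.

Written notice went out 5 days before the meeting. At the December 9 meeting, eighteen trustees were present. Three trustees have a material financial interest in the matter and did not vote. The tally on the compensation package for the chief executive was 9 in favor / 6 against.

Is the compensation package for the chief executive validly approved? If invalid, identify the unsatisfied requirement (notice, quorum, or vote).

Notice: 5 days given; 4 required (5 ≥ 4). Satisfied.
Quorum: 18 present, but the 3 interested trustees do not count, leaving 15. Quorum is 16. Not satisfied.
Vote: the compensation package for the chief executive requires three-fifths of the disinterested trustees present (18 − 3 = 15). 3/5 of 15 = 9, so 9 affirmative votes are needed; 9 voted in favor. Satisfied. (Moot — without a quorum no business can be validly transacted.)

Invalid — quorum requirement not satisfied.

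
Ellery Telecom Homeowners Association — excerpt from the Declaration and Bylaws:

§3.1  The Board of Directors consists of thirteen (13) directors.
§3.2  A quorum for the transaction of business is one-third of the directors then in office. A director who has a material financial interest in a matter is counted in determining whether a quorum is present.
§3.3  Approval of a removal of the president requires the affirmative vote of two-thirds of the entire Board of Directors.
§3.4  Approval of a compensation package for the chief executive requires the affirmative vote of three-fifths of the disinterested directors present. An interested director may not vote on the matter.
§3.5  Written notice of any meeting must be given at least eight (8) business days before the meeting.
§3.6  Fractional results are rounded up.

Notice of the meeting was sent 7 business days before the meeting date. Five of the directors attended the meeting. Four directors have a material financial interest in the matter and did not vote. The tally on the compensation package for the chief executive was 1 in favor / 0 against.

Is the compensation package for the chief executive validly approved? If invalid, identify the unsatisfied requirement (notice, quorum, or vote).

Invalid — notice requirement not satisfied.

Notice: 7 business days given; 8 required (7 < 8). Not satisfied.
Quorum: 5 present (interested directors count toward quorum); quorum is 5. Satisfied.
Vote: the compensation package for the chief executive requires three-fifths of the disinterested directors present (5 − 4 = 1). 3/5 of 1 = 0.60, rounded up to 1, so 1 affirmative vote is needed; 1 voted in favor. Satisfied.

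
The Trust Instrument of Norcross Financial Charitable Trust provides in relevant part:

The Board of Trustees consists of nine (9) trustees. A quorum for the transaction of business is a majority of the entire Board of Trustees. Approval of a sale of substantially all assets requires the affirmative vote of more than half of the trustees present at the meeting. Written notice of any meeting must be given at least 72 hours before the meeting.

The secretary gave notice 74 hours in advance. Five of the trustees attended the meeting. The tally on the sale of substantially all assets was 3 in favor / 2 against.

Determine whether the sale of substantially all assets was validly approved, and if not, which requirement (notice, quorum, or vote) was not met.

Notice: 74 hours given; 72 required (74 ≥ 72). Satisfied.
Quorum: 5 present; quorum is 5. Satisfied.
Vote: the sale of substantially all assets requires a majority of the trustees present (5). A majority of 5 is 3, so 3 affirmative votes are needed; 3 voted in favor. Satisfied.

Valid — all requirements satisfied.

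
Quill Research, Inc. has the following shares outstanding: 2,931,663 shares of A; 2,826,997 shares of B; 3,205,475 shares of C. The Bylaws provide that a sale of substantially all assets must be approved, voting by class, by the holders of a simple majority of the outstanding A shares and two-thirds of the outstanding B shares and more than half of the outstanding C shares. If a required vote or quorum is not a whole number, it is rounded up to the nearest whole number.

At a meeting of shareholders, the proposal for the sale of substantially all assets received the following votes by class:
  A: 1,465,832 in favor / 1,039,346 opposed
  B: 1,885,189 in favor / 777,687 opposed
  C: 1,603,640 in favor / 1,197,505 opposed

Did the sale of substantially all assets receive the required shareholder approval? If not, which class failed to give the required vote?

Approved — every class gave the required vote.

A: a majority of 2931663 is 1465832; 1,465,832 required, 1,465,832 in favor — approved.
B: 2/3 of 2826997 = 1884664.67, rounded up to 1884665; 1,884,665 required, 1,885,189 in favor — approved.
C: a majority of 3205475 is 1602738; 1,602,738 required, 1,603,640 in favor — approved.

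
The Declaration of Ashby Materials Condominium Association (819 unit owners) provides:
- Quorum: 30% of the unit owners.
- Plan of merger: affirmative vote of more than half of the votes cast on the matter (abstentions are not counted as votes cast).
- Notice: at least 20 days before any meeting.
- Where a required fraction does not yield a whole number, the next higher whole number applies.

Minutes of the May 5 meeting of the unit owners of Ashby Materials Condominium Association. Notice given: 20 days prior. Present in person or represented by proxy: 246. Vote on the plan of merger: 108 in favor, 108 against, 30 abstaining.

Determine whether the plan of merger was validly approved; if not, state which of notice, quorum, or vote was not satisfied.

Invalid — vote requirement not satisfied.

Notice: 20 days given; 20 required. Satisfied.
Quorum: 30% of 819 = 245.70, rounded up to 246; 246 present. Satisfied.
Vote: requires a majority of the votes cast (246 − 30 abstaining = 216); a majority of 216 is 109, so 109 needed; 108 in favor. Not satisfied.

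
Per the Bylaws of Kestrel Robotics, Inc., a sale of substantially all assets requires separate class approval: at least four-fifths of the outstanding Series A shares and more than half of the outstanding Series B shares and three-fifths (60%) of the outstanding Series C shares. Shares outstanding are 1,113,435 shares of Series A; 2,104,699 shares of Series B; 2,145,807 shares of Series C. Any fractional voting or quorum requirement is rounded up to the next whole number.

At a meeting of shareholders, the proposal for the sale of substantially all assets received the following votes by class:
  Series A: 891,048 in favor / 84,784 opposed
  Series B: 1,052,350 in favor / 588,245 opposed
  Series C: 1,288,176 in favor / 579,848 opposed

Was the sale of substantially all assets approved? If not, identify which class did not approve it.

Approved — every class gave the required vote.

Series A: 4/5 of 1113435 = 890748; 890,748 required, 891,048 in favor — approved.
Series B: a majority of 2104699 is 1052350; 1,052,350 required, 1,052,350 in favor — approved.
Series C: 3/5 of 2145807 = 1287484.20, rounded up to 1287485; 1,287,485 required, 1,288,176 in favor — approved.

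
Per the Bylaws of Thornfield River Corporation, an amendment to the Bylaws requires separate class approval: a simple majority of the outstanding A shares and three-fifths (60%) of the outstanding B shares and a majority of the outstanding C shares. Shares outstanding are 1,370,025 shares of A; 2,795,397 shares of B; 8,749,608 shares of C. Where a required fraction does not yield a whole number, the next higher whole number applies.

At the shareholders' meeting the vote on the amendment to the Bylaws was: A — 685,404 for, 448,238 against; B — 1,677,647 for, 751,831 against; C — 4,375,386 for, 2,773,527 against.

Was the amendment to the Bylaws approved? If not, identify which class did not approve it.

A: a majority of 1370025 is 685013; 685,013 required, 685,404 in favor — approved.
B: 3/5 of 2795397 = 1677238.20, rounded up to 1677239; 1,677,239 required, 1,677,647 in favor — approved.
C: a majority of 8749608 is 4374805; 4,374,805 required, 4,375,386 in favor — approved.

Approved — every class gave the required vote.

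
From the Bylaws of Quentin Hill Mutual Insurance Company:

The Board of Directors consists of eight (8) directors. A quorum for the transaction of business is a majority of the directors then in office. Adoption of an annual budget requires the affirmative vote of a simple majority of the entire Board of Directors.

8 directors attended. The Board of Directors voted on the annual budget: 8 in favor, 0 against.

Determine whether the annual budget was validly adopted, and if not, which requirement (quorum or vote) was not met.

Quorum: 8 present; quorum is 5. Satisfied.
Vote: the annual budget requires a majority of the entire Board of Directors (8). A majority of 8 is 5, so 5 affirmative votes are needed; 8 voted in favor. Satisfied.

Valid — all requirements satisfied.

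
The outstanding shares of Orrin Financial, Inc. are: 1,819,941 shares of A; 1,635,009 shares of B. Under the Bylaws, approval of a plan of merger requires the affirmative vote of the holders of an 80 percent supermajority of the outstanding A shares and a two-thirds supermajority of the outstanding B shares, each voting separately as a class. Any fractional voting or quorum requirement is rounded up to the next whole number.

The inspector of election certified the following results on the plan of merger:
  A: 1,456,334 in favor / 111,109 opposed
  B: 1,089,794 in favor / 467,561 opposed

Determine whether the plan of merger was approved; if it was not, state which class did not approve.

Not approved — the B shares did not give the required vote.

A: 4/5 of 1819941 = 1455952.80, rounded up to 1455953; 1,455,953 required, 1,456,334 in favor — approved.
B: 2/3 of 1635009 = 1090006; 1,090,006 required, 1,089,794 in favor — not approved.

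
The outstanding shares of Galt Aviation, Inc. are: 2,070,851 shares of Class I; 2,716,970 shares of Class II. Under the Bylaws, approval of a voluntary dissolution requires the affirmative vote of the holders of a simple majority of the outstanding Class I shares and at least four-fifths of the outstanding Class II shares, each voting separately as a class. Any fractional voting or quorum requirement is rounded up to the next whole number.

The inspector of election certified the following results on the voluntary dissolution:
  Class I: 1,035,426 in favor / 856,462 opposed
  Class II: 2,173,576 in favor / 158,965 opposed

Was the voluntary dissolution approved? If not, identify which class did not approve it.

Approved — every class gave the required vote.

Class I: a majority of 2070851 is 1035426; 1,035,426 required, 1,035,426 in favor — approved.
Class II: 4/5 of 2716970 = 2173576; 2,173,576 required, 2,173,576 in favor — approved.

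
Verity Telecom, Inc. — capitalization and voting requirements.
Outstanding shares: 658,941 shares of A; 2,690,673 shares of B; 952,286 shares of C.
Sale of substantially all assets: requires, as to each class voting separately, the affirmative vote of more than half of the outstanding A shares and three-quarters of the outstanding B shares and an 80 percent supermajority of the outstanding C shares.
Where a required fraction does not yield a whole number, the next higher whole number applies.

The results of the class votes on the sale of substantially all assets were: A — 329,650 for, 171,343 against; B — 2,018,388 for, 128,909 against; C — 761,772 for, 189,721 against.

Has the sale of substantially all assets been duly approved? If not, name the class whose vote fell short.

A: a majority of 658941 is 329471; 329,471 required, 329,650 in favor — approved.
B: 3/4 of 2690673 = 2018004.75, rounded up to 2018005; 2,018,005 required, 2,018,388 in favor — approved.
C: 4/5 of 952286 = 761828.80, rounded up to 761829; 761,829 required, 761,772 in favor — not approved.

Not approved — the C shares did not give the required vote.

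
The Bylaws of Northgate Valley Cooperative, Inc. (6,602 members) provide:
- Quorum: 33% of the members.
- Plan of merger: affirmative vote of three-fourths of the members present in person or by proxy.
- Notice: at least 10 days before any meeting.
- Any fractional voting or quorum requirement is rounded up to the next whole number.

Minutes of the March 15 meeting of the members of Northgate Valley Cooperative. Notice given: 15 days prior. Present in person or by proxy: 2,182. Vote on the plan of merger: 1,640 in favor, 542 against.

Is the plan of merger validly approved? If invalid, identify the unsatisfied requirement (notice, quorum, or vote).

Valid — all requirements satisfied.

Notice: 15 days given; 10 required. Satisfied.
Quorum: 33% of 6,602 = 2,178.66, rounded up to 2,179; 2,182 present. Satisfied.
Vote: requires three-fourths of those present (2,182); 3/4 of 2182 = 1636.50, rounded up to 1637, so 1,637 needed; 1,640 in favor. Satisfied.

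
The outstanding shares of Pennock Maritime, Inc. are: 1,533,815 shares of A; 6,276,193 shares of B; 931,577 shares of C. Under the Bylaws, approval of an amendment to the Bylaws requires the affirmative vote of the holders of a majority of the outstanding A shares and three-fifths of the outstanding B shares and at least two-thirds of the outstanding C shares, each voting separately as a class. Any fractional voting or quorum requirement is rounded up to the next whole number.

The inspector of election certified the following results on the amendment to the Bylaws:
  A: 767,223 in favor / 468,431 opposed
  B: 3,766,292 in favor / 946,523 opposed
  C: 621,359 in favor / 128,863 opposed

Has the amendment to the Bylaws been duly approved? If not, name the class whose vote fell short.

A: a majority of 1533815 is 766908; 766,908 required, 767,223 in favor — approved.
B: 3/5 of 6276193 = 3765715.80, rounded up to 3765716; 3,765,716 required, 3,766,292 in favor — approved.
C: 2/3 of 931577 = 621051.33, rounded up to 621052; 621,052 required, 621,359 in favor — approved.

Approved — every class gave the required vote.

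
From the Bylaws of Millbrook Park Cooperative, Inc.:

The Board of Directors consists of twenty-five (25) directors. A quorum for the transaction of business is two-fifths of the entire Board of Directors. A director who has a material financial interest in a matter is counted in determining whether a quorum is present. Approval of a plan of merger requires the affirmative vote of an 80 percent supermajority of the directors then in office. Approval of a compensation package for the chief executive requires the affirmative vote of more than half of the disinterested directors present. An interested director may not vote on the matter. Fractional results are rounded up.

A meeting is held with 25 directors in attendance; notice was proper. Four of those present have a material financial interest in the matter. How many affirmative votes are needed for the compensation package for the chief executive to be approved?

The compensation package for the chief executive requires a majority of the disinterested directors present (25 − 4 = 21).
A majority of 21 is 11.

11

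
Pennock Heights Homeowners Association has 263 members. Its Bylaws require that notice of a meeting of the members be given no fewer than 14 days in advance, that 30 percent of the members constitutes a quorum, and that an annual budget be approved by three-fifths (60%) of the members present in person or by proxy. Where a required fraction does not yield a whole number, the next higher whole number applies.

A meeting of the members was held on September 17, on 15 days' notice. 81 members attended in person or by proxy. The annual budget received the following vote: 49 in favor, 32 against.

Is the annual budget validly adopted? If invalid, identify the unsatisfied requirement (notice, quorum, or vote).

Valid — all requirements satisfied.

Notice: 15 days given; 14 required. Satisfied.
Quorum: 30% of 263 = 78.90, rounded up to 79; 81 present. Satisfied.
Vote: requires three-fifths of those present (81); 3/5 of 81 = 48.60, rounded up to 49, so 49 needed; 49 in favor. Satisfied.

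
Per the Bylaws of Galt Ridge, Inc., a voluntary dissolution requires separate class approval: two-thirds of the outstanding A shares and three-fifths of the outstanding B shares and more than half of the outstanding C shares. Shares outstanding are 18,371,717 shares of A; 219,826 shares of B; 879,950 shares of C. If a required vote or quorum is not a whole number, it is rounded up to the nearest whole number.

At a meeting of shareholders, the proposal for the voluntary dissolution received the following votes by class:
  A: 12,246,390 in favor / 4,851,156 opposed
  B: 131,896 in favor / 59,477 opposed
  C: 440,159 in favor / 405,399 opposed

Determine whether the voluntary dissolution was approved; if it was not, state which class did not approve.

A: 2/3 of 18371717 = 12247811.33, rounded up to 12247812; 12,247,812 required, 12,246,390 in favor — not approved.
B: 3/5 of 219826 = 131895.60, rounded up to 131896; 131,896 required, 131,896 in favor — approved.
C: a majority of 879950 is 439976; 439,976 required, 440,159 in favor — approved.

Not approved — the A shares did not give the required vote.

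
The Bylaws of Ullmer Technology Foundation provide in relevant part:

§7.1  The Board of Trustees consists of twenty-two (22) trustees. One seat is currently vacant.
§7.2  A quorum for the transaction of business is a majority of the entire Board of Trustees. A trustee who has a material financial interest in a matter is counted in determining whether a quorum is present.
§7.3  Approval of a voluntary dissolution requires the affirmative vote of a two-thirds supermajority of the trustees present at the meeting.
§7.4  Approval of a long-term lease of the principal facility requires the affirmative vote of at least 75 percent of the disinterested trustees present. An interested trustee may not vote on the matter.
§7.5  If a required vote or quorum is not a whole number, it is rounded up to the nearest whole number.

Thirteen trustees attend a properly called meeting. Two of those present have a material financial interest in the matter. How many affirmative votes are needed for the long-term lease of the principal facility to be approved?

9

The long-term lease of the principal facility requires three-fourths of the disinterested trustees present (13 − 2 = 11).
3/4 of 11 = 8.25, rounded up to 9.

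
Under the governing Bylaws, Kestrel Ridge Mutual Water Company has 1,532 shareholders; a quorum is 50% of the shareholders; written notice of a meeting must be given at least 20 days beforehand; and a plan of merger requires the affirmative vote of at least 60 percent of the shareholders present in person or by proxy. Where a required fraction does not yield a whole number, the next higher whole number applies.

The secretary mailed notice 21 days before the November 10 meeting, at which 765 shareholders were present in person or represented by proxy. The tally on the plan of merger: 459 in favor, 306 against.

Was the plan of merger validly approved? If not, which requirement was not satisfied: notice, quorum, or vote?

Notice: 21 days given; 20 required. Satisfied.
Quorum: 50% of 1,532 = 766; 765 present. Not satisfied.
Vote: requires three-fifths of those present (765); 3/5 of 765 = 459, so 459 needed; 459 in favor. Satisfied.

Invalid — quorum requirement not satisfied.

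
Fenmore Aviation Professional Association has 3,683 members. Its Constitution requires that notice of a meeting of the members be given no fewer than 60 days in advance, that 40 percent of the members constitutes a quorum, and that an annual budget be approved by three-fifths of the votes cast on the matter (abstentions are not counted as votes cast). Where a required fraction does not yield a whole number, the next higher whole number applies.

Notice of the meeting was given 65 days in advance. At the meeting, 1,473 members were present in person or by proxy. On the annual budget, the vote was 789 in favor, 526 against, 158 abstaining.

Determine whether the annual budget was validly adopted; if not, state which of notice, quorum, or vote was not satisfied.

Invalid — quorum requirement not satisfied.

Notice: 65 days given; 60 required. Satisfied.
Quorum: 40% of 3,683 = 1,473.20, rounded up to 1,474; 1,473 present. Not satisfied.
Vote: requires three-fifths of the votes cast (1,473 − 158 abstaining = 1,315); 3/5 of 1315 = 789, so 789 needed; 789 in favor. Satisfied.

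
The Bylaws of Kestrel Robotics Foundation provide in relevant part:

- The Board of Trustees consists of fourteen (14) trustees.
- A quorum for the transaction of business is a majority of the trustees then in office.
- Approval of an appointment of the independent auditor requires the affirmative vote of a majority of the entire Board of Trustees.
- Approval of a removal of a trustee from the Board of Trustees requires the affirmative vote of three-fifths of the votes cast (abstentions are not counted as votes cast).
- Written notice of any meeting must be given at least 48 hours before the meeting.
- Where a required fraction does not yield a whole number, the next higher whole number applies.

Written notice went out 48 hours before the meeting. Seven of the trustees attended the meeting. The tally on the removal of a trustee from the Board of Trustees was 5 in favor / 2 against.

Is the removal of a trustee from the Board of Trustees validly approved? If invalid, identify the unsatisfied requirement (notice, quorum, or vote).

Notice: 48 hours given; 48 required (48 ≥ 48). Satisfied.
Quorum: 7 present; quorum is 8. Not satisfied.
Vote: the removal of a trustee from the Board of Trustees requires three-fifths of the votes cast (7). 3/5 of 7 = 4.20, rounded up to 5, so 5 affirmative votes are needed; 5 voted in favor. Satisfied. (Moot — without a quorum no business can be validly transacted.)

Invalid — quorum requirement not satisfied.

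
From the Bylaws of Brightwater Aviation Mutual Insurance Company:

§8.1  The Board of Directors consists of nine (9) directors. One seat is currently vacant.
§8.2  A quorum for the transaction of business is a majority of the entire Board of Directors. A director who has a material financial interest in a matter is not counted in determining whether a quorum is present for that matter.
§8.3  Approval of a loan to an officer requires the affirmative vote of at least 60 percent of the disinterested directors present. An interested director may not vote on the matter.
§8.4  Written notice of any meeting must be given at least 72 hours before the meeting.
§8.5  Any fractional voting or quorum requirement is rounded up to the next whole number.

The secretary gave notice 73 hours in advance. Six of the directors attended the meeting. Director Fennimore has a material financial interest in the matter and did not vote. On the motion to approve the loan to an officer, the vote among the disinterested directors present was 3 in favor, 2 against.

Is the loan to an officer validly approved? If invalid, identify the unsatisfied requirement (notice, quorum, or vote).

Valid — all requirements satisfied.

Notice: 73 hours given; 72 required (73 ≥ 72). Satisfied.
Quorum: 6 present, but the 1 interested director does not count, leaving 5. Quorum is 5. Satisfied.
Vote: the loan to an officer requires three-fifths of the disinterested directors present (6 − 1 = 5). 3/5 of 5 = 3, so 3 affirmative votes are needed; 3 voted in favor. Satisfied.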